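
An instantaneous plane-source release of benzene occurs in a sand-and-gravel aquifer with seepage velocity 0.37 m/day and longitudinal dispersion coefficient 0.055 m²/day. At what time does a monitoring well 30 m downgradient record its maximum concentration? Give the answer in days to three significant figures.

80.7 days

For the 1D instantaneous-source solution, setting ∂C/∂t = 0 at fixed x gives v²t² + 2Dt − x² = 0, so t = (√(D² + v²x²) − D)/v².
√(D² + v²x²) = √(0.055² + 0.37² × 30²) = 11.10; v² = 0.1369.
t = (11.10 − 0.055)/0.1369 = 80.7 days (vs. the pure-advection estimate x/v = 81.1 d).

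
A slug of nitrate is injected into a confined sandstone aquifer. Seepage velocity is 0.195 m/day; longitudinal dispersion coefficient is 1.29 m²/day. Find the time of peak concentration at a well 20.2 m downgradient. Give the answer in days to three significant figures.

For the 1D instantaneous-source solution, setting ∂C/∂t = 0 at fixed x gives v²t² + 2Dt − x² = 0, so t = (√(D² + v²x²) − D)/v².
√(D² + v²x²) = √(1.29² + 0.195² × 20.2²) = 4.145; v² = 0.038025.
t = (4.145 − 1.29)/0.038025 = 75.1 days (vs. the pure-advection estimate x/v = 104 d).

75.1 days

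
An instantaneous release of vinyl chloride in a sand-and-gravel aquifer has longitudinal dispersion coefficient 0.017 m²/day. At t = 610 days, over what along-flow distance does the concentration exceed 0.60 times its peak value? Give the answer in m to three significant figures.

The plume is Gaussian with σ = √(2Dt) = √(2 × 0.017 × 610) = 4.554 m.
C/C_peak = exp(−Δx²/(2σ²)) = 0.60 ⇒ Δx = σ·√(−2 ln 0.60) = 4.554 × 1.011 = 4.604 m.
Width = 2Δx = 9.21 m.

9.21 m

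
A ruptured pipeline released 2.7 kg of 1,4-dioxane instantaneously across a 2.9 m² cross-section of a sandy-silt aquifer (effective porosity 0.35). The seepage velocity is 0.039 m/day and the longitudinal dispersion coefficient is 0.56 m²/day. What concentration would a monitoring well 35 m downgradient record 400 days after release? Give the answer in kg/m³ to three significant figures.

For an instantaneous plane source, C(x,t) = M/(n_e·A·√(4πDt)) · exp(−(x−vt)²/(4Dt)), with n_e·A the pore (flow) area.
Plume center vt = 0.039 × 400 = 15.6 m, so the well at 35 m is 19.4 m downgradient of the peak.
√(4πDt) = 53.06 m, giving peak height M/(n_e·A·√(4πDt)) = 2.7/(0.35 × 2.9 × 53.06) = 0.05013 kg/m³.
(x−vt)²/(4Dt) = (19.4)²/(4 × 0.56 × 400) = 0.4200; exp(−0.4200) = 0.6570.
C = 0.05013 × 0.6570 = 0.0329 kg/m³.

0.0329 kg/m³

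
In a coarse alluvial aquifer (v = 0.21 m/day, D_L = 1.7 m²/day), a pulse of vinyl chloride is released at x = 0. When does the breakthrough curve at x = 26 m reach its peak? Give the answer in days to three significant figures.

91.1 days

For the 1D instantaneous-source solution, setting ∂C/∂t = 0 at fixed x gives v²t² + 2Dt − x² = 0, so t = (√(D² + v²x²) − D)/v².
√(D² + v²x²) = √(1.7² + 0.21² × 26²) = 5.719; v² = 0.0441.
t = (5.719 − 1.7)/0.0441 = 91.1 days (vs. the pure-advection estimate x/v = 124 d).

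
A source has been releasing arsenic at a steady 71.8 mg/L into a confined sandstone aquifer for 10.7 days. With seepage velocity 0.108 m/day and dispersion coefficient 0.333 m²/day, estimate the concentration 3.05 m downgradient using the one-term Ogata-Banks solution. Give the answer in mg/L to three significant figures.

For a continuous step input, C/C₀ ≈ ½·erfc((x−vt)/(2√(Dt))).
vt = 0.108 × 10.7 = 1.1556 m and 2√(Dt) = 2√(0.333 × 10.7) = 3.775 m.
Argument (x−vt)/(2√(Dt)) = (3.05 − 1.1556)/3.775 = 0.5018; ½·erfc(0.5018) = 0.2390.
C = 71.8 × 0.2390 = 17.2 mg/L.

17.2 mg/L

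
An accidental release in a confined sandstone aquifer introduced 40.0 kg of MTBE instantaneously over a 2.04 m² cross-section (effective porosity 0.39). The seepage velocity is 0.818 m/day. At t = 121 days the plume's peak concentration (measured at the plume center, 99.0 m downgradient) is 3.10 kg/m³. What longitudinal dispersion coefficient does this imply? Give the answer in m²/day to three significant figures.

At the plume center C_max = M/(n_e·A·√(4πDt)), so D = M²/(4πt·(n_e·A·C_max)²).
n_e·A·C_max = 0.39 × 2.04 × 3.10 = 2.466 kg/m.
D = 40.0²/(4π × 121 × 2.466²) = 0.173 m²/day.

0.173 m²/day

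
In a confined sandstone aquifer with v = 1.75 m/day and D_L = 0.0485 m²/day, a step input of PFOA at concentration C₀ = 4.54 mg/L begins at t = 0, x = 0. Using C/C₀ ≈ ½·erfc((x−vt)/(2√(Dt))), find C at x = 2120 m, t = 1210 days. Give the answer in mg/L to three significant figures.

For a continuous step input, C/C₀ ≈ ½·erfc((x−vt)/(2√(Dt))).
vt = 1.75 × 1210 = 2117.5 m and 2√(Dt) = 2√(0.0485 × 1210) = 15.32 m.
Argument (x−vt)/(2√(Dt)) = (2120 − 2117.5)/15.32 = 0.1632; ½·erfc(0.1632) = 0.4087.
C = 4.54 × 0.4087 = 1.86 mg/L.

1.86 mg/L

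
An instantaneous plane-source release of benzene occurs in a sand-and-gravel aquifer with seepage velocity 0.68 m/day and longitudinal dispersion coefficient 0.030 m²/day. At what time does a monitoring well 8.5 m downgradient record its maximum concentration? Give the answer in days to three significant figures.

12.4 days

For the 1D instantaneous-source solution, setting ∂C/∂t = 0 at fixed x gives v²t² + 2Dt − x² = 0, so t = (√(D² + v²x²) − D)/v².
√(D² + v²x²) = √(0.030² + 0.68² × 8.5²) = 5.780; v² = 0.4624.
t = (5.780 − 0.030)/0.4624 = 12.4 days (vs. the pure-advection estimate x/v = 12.5 d).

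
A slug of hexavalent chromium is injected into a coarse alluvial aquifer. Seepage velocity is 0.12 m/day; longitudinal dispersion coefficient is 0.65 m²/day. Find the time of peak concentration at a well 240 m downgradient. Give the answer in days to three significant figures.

1960 days

For the 1D instantaneous-source solution, setting ∂C/∂t = 0 at fixed x gives v²t² + 2Dt − x² = 0, so t = (√(D² + v²x²) − D)/v².
√(D² + v²x²) = √(0.65² + 0.12² × 240²) = 28.81; v² = 0.0144.
t = (28.81 − 0.65)/0.0144 = 1960 days (vs. the pure-advection estimate x/v = 2000 d).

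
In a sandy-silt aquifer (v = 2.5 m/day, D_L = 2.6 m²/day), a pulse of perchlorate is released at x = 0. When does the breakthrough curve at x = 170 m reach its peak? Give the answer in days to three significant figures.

For the 1D instantaneous-source solution, setting ∂C/∂t = 0 at fixed x gives v²t² + 2Dt − x² = 0, so t = (√(D² + v²x²) − D)/v².
√(D² + v²x²) = √(2.6² + 2.5² × 170²) = 425.0; v² = 6.25.
t = (425.0 − 2.6)/6.25 = 67.6 days (vs. the pure-advection estimate x/v = 68.0 d).

67.6 days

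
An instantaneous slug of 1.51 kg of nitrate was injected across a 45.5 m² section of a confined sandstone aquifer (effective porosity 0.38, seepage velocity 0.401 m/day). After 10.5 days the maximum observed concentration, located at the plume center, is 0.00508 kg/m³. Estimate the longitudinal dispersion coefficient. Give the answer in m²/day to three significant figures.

At the plume center C_max = M/(n_e·A·√(4πDt)), so D = M²/(4πt·(n_e·A·C_max)²).
n_e·A·C_max = 0.38 × 45.5 × 0.00508 = 0.08783 kg/m.
D = 1.51²/(4π × 10.5 × 0.08783²) = 2.24 m²/day.

2.24 m²/day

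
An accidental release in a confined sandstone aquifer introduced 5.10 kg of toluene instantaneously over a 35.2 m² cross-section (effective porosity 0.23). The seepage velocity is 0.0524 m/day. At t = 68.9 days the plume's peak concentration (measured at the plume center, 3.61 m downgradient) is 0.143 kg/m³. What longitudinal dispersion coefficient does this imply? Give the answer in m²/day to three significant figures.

0.0224 m²/day

At the plume center C_max = M/(n_e·A·√(4πDt)), so D = M²/(4πt·(n_e·A·C_max)²).
n_e·A·C_max = 0.23 × 35.2 × 0.143 = 1.158 kg/m.
D = 5.10²/(4π × 68.9 × 1.158²) = 0.0224 m²/day.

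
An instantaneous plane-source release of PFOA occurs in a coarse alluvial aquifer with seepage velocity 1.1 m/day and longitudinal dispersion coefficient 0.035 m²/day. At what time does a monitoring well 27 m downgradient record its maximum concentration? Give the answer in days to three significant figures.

24.5 days

For the 1D instantaneous-source solution, setting ∂C/∂t = 0 at fixed x gives v²t² + 2Dt − x² = 0, so t = (√(D² + v²x²) − D)/v².
√(D² + v²x²) = √(0.035² + 1.1² × 27²) = 29.70; v² = 1.21.
t = (29.70 − 0.035)/1.21 = 24.5 days (vs. the pure-advection estimate x/v = 24.5 d).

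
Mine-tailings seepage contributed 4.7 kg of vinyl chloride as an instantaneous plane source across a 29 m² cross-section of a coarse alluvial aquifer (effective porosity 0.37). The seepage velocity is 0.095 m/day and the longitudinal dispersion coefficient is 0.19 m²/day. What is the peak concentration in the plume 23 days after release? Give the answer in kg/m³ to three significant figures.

0.0591 kg/m³

The peak of an instantaneous 1D plume sits at x = vt; there the Gaussian factor is 1 and C_max = M/(n_e·A·√(4πDt)), where n_e·A is the pore area the mass is dissolved in.
√(4πDt) = √(4π × 0.19 × 23) = 7.410 m, so C_max = 4.7/(0.37 × 29 × 7.410) = 0.0591 kg/m³.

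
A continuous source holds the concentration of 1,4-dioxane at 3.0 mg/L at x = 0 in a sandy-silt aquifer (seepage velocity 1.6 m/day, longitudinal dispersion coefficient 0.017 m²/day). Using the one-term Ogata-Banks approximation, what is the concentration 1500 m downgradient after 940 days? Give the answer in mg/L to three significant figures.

2.28 mg/L

For a continuous step input, C/C₀ ≈ ½·erfc((x−vt)/(2√(Dt))).
vt = 1.6 × 940 = 1504 m and 2√(Dt) = 2√(0.017 × 940) = 7.995 m.
Argument (x−vt)/(2√(Dt)) = (1500 − 1504)/7.995 = -0.5003; ½·erfc(-0.5003) = 0.7604.
C = 3.0 × 0.7604 = 2.28 mg/L.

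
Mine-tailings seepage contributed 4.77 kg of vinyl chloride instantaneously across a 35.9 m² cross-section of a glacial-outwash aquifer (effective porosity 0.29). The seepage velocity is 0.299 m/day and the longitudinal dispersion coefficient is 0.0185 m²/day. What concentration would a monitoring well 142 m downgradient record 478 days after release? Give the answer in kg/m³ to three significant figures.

0.0424 kg/m³

For an instantaneous plane source, C(x,t) = M/(n_e·A·√(4πDt)) · exp(−(x−vt)²/(4Dt)), with n_e·A the pore (flow) area.
Plume center vt = 0.299 × 478 = 142.922 m, so the well at 142 m is 0.922 m upgradient of the peak.
√(4πDt) = 10.54 m, giving peak height M/(n_e·A·√(4πDt)) = 4.77/(0.29 × 35.9 × 10.54) = 0.04347 kg/m³.
(x−vt)²/(4Dt) = (-0.922)²/(4 × 0.0185 × 478) = 0.02403; exp(−0.02403) = 0.9763.
C = 0.04347 × 0.9763 = 0.0424 kg/m³.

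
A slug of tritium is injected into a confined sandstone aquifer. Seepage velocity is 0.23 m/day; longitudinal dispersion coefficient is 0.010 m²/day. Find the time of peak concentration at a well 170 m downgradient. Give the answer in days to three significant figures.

For the 1D instantaneous-source solution, setting ∂C/∂t = 0 at fixed x gives v²t² + 2Dt − x² = 0, so t = (√(D² + v²x²) − D)/v².
√(D² + v²x²) = √(0.010² + 0.23² × 170²) = 39.10; v² = 0.0529.
t = (39.10 − 0.010)/0.0529 = 739 days (vs. the pure-advection estimate x/v = 739 d).

739 days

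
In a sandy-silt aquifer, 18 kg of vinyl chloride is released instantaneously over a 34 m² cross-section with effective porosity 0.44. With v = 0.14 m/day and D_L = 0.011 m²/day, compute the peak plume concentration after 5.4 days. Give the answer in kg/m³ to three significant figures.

The peak of an instantaneous 1D plume sits at x = vt; there the Gaussian factor is 1 and C_max = M/(n_e·A·√(4πDt)), where n_e·A is the pore area the mass is dissolved in.
√(4πDt) = √(4π × 0.011 × 5.4) = 0.8640 m, so C_max = 18/(0.44 × 34 × 0.8640) = 1.39 kg/m³.

1.39 kg/m³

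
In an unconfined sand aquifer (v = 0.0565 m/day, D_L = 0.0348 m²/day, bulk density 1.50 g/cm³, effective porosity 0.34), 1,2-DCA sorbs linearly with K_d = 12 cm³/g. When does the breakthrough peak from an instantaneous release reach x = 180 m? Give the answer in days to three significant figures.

Retardation factor R = 1 + ρ_b·K_d/n = 1 + 1.50 × 12/0.34 = 53.94.
Sorption retards both mechanisms: v_R = v/R = 0.001047 m/day, D_R = D/R = 0.0006452 m²/day.
Peak time from v_R²t² + 2D_R t − x² = 0: t = (√(D_R² + v_R²x²) − D_R)/v_R².
√(D_R² + v_R²x²) = √(0.0006452² + 0.001047² × 180²) = 0.1885; v_R² = 1.096e-06.
t = (0.1885 − 0.0006452)/1.096e-06 = 171000 days.

171000 days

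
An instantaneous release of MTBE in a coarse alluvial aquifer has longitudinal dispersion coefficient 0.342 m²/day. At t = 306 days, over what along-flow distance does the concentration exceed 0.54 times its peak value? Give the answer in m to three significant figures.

The plume is Gaussian with σ = √(2Dt) = √(2 × 0.342 × 306) = 14.47 m.
C/C_peak = exp(−Δx²/(2σ²)) = 0.54 ⇒ Δx = σ·√(−2 ln 0.54) = 14.47 × 1.110 = 16.06 m.
Width = 2Δx = 32.1 m.

32.1 m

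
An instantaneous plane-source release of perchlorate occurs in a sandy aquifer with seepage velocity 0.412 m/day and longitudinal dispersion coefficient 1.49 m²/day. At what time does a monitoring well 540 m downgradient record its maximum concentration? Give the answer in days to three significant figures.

1300 days

For the 1D instantaneous-source solution, setting ∂C/∂t = 0 at fixed x gives v²t² + 2Dt − x² = 0, so t = (√(D² + v²x²) − D)/v².
√(D² + v²x²) = √(1.49² + 0.412² × 540²) = 222.5; v² = 0.169744.
t = (222.5 − 1.49)/0.169744 = 1300 days (vs. the pure-advection estimate x/v = 1310 d).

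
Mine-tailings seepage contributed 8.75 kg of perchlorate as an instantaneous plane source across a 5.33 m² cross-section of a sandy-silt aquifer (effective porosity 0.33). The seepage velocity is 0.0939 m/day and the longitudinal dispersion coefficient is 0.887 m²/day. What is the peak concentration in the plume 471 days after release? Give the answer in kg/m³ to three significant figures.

The peak of an instantaneous 1D plume sits at x = vt; there the Gaussian factor is 1 and C_max = M/(n_e·A·√(4πDt)), where n_e·A is the pore area the mass is dissolved in.
√(4πDt) = √(4π × 0.887 × 471) = 72.46 m, so C_max = 8.75/(0.33 × 5.33 × 72.46) = 0.0687 kg/m³.

0.0687 kg/m³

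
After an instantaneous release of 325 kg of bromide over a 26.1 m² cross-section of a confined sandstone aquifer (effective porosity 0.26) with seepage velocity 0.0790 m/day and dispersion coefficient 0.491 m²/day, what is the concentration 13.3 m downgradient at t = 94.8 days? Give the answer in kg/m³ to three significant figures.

1.65 kg/m³

For an instantaneous plane source, C(x,t) = M/(n_e·A·√(4πDt)) · exp(−(x−vt)²/(4Dt)), with n_e·A the pore (flow) area.
Plume center vt = 0.0790 × 94.8 = 7.4892 m, so the well at 13.3 m is 5.8108 m downgradient of the peak.
√(4πDt) = 24.19 m, giving peak height M/(n_e·A·√(4πDt)) = 325/(0.26 × 26.1 × 24.19) = 1.980 kg/m³.
(x−vt)²/(4Dt) = (5.8108)²/(4 × 0.491 × 94.8) = 0.1814; exp(−0.1814) = 0.8341.
C = 1.980 × 0.8341 = 1.65 kg/m³.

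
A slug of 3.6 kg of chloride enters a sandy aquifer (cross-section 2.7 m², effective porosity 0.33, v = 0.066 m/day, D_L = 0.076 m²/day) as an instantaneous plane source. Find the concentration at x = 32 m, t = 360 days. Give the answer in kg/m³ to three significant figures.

0.117 kg/m³

For an instantaneous plane source, C(x,t) = M/(n_e·A·√(4πDt)) · exp(−(x−vt)²/(4Dt)), with n_e·A the pore (flow) area.
Plume center vt = 0.066 × 360 = 23.76 m, so the well at 32 m is 8.24 m downgradient of the peak.
√(4πDt) = 18.54 m, giving peak height M/(n_e·A·√(4πDt)) = 3.6/(0.33 × 2.7 × 18.54) = 0.2179 kg/m³.
(x−vt)²/(4Dt) = (8.24)²/(4 × 0.076 × 360) = 0.6204; exp(−0.6204) = 0.5377.
C = 0.2179 × 0.5377 = 0.117 kg/m³.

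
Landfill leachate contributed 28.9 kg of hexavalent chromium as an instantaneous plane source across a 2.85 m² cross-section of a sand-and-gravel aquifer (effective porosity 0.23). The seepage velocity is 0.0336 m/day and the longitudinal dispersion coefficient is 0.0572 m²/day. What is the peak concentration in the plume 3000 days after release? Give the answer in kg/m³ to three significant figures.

The peak of an instantaneous 1D plume sits at x = vt; there the Gaussian factor is 1 and C_max = M/(n_e·A·√(4πDt)), where n_e·A is the pore area the mass is dissolved in.
√(4πDt) = √(4π × 0.0572 × 3000) = 46.44 m, so C_max = 28.9/(0.23 × 2.85 × 46.44) = 0.949 kg/m³.

0.949 kg/m³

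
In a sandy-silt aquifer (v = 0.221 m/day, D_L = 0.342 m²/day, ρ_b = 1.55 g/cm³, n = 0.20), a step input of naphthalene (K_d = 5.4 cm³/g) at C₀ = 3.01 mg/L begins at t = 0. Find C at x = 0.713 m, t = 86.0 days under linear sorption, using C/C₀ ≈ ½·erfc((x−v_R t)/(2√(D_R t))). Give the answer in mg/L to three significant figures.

1.23 mg/L

Retardation factor R = 1 + ρ_b·K_d/n = 1 + 1.55 × 5.4/0.20 = 42.85.
Sorption retards both mechanisms: v_R = v/R = 0.005158 m/day, D_R = D/R = 0.007981 m²/day.
v_R·t = 0.005158 × 86.0 = 0.443588 m; 2√(D_R t) = 1.657 m; argument = (0.713 − 0.443588)/1.657 = 0.1626.
C = C₀ × ½·erfc(0.1626) = 3.01 × 0.4091 = 1.23 mg/L.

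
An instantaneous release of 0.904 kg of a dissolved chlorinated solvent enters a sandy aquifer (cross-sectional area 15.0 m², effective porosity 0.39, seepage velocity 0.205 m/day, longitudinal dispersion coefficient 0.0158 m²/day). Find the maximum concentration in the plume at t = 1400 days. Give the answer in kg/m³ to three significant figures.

0.00927 kg/m³

The peak of an instantaneous 1D plume sits at x = vt; there the Gaussian factor is 1 and C_max = M/(n_e·A·√(4πDt)), where n_e·A is the pore area the mass is dissolved in.
√(4πDt) = √(4π × 0.0158 × 1400) = 16.67 m, so C_max = 0.904/(0.39 × 15.0 × 16.67) = 0.00927 kg/m³.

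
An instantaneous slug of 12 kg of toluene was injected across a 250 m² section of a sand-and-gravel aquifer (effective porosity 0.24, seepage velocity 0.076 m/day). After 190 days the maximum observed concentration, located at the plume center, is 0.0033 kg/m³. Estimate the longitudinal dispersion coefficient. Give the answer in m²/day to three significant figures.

At the plume center C_max = M/(n_e·A·√(4πDt)), so D = M²/(4πt·(n_e·A·C_max)²).
n_e·A·C_max = 0.24 × 250 × 0.0033 = 0.1980 kg/m.
D = 12²/(4π × 190 × 0.1980²) = 1.54 m²/day.

1.54 m²/day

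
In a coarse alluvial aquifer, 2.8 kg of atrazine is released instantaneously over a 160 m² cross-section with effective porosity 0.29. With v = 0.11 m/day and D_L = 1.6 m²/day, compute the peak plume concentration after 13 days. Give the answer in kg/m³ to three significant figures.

0.00373 kg/m³

The peak of an instantaneous 1D plume sits at x = vt; there the Gaussian factor is 1 and C_max = M/(n_e·A·√(4πDt)), where n_e·A is the pore area the mass is dissolved in.
√(4πDt) = √(4π × 1.6 × 13) = 16.17 m, so C_max = 2.8/(0.29 × 160 × 16.17) = 0.00373 kg/m³.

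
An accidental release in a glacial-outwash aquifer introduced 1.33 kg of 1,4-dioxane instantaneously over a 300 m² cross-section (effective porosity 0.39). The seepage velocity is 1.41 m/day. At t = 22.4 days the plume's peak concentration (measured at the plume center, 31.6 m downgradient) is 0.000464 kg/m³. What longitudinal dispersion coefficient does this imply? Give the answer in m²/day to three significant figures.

At the plume center C_max = M/(n_e·A·√(4πDt)), so D = M²/(4πt·(n_e·A·C_max)²).
n_e·A·C_max = 0.39 × 300 × 0.000464 = 0.05429 kg/m.
D = 1.33²/(4π × 22.4 × 0.05429²) = 2.13 m²/day.

2.13 m²/day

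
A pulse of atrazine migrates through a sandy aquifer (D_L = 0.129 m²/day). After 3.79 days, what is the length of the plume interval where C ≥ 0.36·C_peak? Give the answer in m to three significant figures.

The plume is Gaussian with σ = √(2Dt) = √(2 × 0.129 × 3.79) = 0.9888 m.
C/C_peak = exp(−Δx²/(2σ²)) = 0.36 ⇒ Δx = σ·√(−2 ln 0.36) = 0.9888 × 1.429 = 1.413 m.
Width = 2Δx = 2.83 m.

2.83 m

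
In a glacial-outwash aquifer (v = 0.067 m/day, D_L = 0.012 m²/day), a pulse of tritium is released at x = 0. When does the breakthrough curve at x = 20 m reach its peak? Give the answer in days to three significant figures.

296 days

For the 1D instantaneous-source solution, setting ∂C/∂t = 0 at fixed x gives v²t² + 2Dt − x² = 0, so t = (√(D² + v²x²) − D)/v².
√(D² + v²x²) = √(0.012² + 0.067² × 20²) = 1.340; v² = 0.004489.
t = (1.340 − 0.012)/0.004489 = 296 days (vs. the pure-advection estimate x/v = 299 d).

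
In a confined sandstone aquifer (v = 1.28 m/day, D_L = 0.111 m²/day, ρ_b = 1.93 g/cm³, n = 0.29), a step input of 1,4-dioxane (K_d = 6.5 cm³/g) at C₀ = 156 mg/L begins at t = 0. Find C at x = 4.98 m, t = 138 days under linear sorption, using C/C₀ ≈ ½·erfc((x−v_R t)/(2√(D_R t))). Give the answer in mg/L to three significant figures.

Retardation factor R = 1 + ρ_b·K_d/n = 1 + 1.93 × 6.5/0.29 = 44.26.
Sorption retards both mechanisms: v_R = v/R = 0.02892 m/day, D_R = D/R = 0.002508 m²/day.
v_R·t = 0.02892 × 138 = 3.99096 m; 2√(D_R t) = 1.177 m; argument = (4.98 − 3.99096)/1.177 = 0.8403.
C = C₀ × ½·erfc(0.8403) = 156 × 0.1173 = 18.3 mg/L.

18.3 mg/L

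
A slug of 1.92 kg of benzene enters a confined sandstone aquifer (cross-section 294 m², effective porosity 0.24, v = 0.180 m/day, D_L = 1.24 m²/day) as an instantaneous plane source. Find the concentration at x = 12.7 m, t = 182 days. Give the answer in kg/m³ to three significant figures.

For an instantaneous plane source, C(x,t) = M/(n_e·A·√(4πDt)) · exp(−(x−vt)²/(4Dt)), with n_e·A the pore (flow) area.
Plume center vt = 0.180 × 182 = 32.76 m, so the well at 12.7 m is 20.06 m upgradient of the peak.
√(4πDt) = 53.25 m, giving peak height M/(n_e·A·√(4πDt)) = 1.92/(0.24 × 294 × 53.25) = 0.0005110 kg/m³.
(x−vt)²/(4Dt) = (-20.06)²/(4 × 1.24 × 182) = 0.4458; exp(−0.4458) = 0.6403.
C = 0.0005110 × 0.6403 = 0.000327 kg/m³.

0.000327 kg/m³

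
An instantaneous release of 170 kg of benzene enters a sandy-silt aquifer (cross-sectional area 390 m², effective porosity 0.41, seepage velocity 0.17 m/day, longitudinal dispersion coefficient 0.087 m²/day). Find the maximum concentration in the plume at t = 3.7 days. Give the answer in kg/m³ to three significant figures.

The peak of an instantaneous 1D plume sits at x = vt; there the Gaussian factor is 1 and C_max = M/(n_e·A·√(4πDt)), where n_e·A is the pore area the mass is dissolved in.
√(4πDt) = √(4π × 0.087 × 3.7) = 2.011 m, so C_max = 170/(0.41 × 390 × 2.011) = 0.529 kg/m³.

0.529 kg/m³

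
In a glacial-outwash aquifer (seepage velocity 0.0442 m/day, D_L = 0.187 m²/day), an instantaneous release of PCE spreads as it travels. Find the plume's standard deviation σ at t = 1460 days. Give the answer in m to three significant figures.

Dispersive spreading gives a Gaussian with σ² = 2Dt; advection only shifts the center.
σ = √(2 × 0.187 × 1460) = 23.4 m.

23.4 m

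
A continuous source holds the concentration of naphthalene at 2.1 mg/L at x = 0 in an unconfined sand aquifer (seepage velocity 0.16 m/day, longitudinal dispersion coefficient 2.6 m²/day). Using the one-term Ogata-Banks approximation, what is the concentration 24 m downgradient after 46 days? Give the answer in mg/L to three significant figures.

For a continuous step input, C/C₀ ≈ ½·erfc((x−vt)/(2√(Dt))).
vt = 0.16 × 46 = 7.36 m and 2√(Dt) = 2√(2.6 × 46) = 21.87 m.
Argument (x−vt)/(2√(Dt)) = (24 − 7.36)/21.87 = 0.7609; ½·erfc(0.7609) = 0.1409.
C = 2.1 × 0.1409 = 0.296 mg/L.

0.296 mg/L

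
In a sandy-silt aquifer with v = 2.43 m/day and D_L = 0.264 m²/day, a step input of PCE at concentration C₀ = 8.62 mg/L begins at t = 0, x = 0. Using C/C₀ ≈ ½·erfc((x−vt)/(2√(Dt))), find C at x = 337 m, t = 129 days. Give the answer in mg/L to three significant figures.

For a continuous step input, C/C₀ ≈ ½·erfc((x−vt)/(2√(Dt))).
vt = 2.43 × 129 = 313.47 m and 2√(Dt) = 2√(0.264 × 129) = 11.67 m.
Argument (x−vt)/(2√(Dt)) = (337 − 313.47)/11.67 = 2.016; ½·erfc(2.016) = 0.002179.
C = 8.62 × 0.002179 = 0.0188 mg/L.

0.0188 mg/L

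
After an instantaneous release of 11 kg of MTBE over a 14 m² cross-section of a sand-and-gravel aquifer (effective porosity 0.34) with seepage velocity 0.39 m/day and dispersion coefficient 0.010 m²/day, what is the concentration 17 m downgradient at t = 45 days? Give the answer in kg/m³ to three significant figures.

0.821 kg/m³

For an instantaneous plane source, C(x,t) = M/(n_e·A·√(4πDt)) · exp(−(x−vt)²/(4Dt)), with n_e·A the pore (flow) area.
Plume center vt = 0.39 × 45 = 17.55 m, so the well at 17 m is 0.55 m upgradient of the peak.
√(4πDt) = 2.378 m, giving peak height M/(n_e·A·√(4πDt)) = 11/(0.34 × 14 × 2.378) = 0.9718 kg/m³.
(x−vt)²/(4Dt) = (-0.55)²/(4 × 0.010 × 45) = 0.1681; exp(−0.1681) = 0.8453.
C = 0.9718 × 0.8453 = 0.821 kg/m³.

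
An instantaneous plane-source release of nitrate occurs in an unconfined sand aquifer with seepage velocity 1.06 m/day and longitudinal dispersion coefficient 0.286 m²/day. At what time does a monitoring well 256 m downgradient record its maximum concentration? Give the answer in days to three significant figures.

For the 1D instantaneous-source solution, setting ∂C/∂t = 0 at fixed x gives v²t² + 2Dt − x² = 0, so t = (√(D² + v²x²) − D)/v².
√(D² + v²x²) = √(0.286² + 1.06² × 256²) = 271.4; v² = 1.1236.
t = (271.4 − 0.286)/1.1236 = 241 days (vs. the pure-advection estimate x/v = 242 d).

241 days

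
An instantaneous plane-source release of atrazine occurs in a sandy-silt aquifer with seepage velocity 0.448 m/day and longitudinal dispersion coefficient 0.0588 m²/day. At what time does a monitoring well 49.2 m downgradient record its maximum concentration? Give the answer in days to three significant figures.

110 days

For the 1D instantaneous-source solution, setting ∂C/∂t = 0 at fixed x gives v²t² + 2Dt − x² = 0, so t = (√(D² + v²x²) − D)/v².
√(D² + v²x²) = √(0.0588² + 0.448² × 49.2²) = 22.04; v² = 0.200704.
t = (22.04 − 0.0588)/0.200704 = 110 days (vs. the pure-advection estimate x/v = 110 d).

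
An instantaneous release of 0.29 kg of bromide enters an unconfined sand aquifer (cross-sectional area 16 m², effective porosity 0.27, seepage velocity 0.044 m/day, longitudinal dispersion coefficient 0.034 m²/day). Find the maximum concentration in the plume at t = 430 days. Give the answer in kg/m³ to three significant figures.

The peak of an instantaneous 1D plume sits at x = vt; there the Gaussian factor is 1 and C_max = M/(n_e·A·√(4πDt)), where n_e·A is the pore area the mass is dissolved in.
√(4πDt) = √(4π × 0.034 × 430) = 13.55 m, so C_max = 0.29/(0.27 × 16 × 13.55) = 0.00495 kg/m³.

0.00495 kg/m³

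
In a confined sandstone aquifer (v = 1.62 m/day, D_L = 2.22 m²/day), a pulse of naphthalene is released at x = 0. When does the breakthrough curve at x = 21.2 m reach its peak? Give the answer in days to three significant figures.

For the 1D instantaneous-source solution, setting ∂C/∂t = 0 at fixed x gives v²t² + 2Dt − x² = 0, so t = (√(D² + v²x²) − D)/v².
√(D² + v²x²) = √(2.22² + 1.62² × 21.2²) = 34.42; v² = 2.6244.
t = (34.42 − 2.22)/2.6244 = 12.3 days (vs. the pure-advection estimate x/v = 13.1 d).

12.3 days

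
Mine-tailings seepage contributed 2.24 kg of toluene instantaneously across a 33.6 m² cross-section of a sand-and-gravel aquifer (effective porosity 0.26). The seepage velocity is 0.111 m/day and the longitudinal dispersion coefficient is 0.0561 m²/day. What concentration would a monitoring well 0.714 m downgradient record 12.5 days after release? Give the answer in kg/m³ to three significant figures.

0.0735 kg/m³

For an instantaneous plane source, C(x,t) = M/(n_e·A·√(4πDt)) · exp(−(x−vt)²/(4Dt)), with n_e·A the pore (flow) area.
Plume center vt = 0.111 × 12.5 = 1.3875 m, so the well at 0.714 m is 0.6735 m upgradient of the peak.
√(4πDt) = 2.969 m, giving peak height M/(n_e·A·√(4πDt)) = 2.24/(0.26 × 33.6 × 2.969) = 0.08636 kg/m³.
(x−vt)²/(4Dt) = (-0.6735)²/(4 × 0.0561 × 12.5) = 0.1617; exp(−0.1617) = 0.8507.
C = 0.08636 × 0.8507 = 0.0735 kg/m³.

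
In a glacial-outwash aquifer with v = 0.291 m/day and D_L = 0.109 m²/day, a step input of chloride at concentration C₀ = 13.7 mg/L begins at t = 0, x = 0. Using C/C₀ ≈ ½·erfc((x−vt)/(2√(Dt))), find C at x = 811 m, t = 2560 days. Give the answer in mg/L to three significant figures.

0.0355 mg/L

For a continuous step input, C/C₀ ≈ ½·erfc((x−vt)/(2√(Dt))).
vt = 0.291 × 2560 = 744.96 m and 2√(Dt) = 2√(0.109 × 2560) = 33.41 m.
Argument (x−vt)/(2√(Dt)) = (811 − 744.96)/33.41 = 1.977; ½·erfc(1.977) = 0.002588.
C = 13.7 × 0.002588 = 0.0355 mg/L.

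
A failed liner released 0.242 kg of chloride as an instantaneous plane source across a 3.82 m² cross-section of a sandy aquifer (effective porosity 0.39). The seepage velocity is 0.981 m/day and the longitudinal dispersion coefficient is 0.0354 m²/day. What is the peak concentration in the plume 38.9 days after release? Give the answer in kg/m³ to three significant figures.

0.0390 kg/m³

The peak of an instantaneous 1D plume sits at x = vt; there the Gaussian factor is 1 and C_max = M/(n_e·A·√(4πDt)), where n_e·A is the pore area the mass is dissolved in.
√(4πDt) = √(4π × 0.0354 × 38.9) = 4.160 m, so C_max = 0.242/(0.39 × 3.82 × 4.160) = 0.0390 kg/m³.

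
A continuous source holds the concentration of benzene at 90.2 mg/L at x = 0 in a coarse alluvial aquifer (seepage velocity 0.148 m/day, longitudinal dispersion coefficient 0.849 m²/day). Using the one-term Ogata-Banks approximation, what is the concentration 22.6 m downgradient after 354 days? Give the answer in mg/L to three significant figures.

80.1 mg/L

For a continuous step input, C/C₀ ≈ ½·erfc((x−vt)/(2√(Dt))).
vt = 0.148 × 354 = 52.392 m and 2√(Dt) = 2√(0.849 × 354) = 34.67 m.
Argument (x−vt)/(2√(Dt)) = (22.6 − 52.392)/34.67 = -0.8593; ½·erfc(-0.8593) = 0.8879.
C = 90.2 × 0.8879 = 80.1 mg/L.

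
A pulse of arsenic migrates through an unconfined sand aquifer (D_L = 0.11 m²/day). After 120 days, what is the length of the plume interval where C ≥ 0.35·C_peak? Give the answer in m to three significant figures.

14.9 m

The plume is Gaussian with σ = √(2Dt) = √(2 × 0.11 × 120) = 5.138 m.
C/C_peak = exp(−Δx²/(2σ²)) = 0.35 ⇒ Δx = σ·√(−2 ln 0.35) = 5.138 × 1.449 = 7.445 m.
Width = 2Δx = 14.9 m.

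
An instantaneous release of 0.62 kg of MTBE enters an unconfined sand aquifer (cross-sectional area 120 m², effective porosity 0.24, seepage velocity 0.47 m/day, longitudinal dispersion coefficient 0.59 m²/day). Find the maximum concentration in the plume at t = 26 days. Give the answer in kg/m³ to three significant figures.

0.00155 kg/m³

The peak of an instantaneous 1D plume sits at x = vt; there the Gaussian factor is 1 and C_max = M/(n_e·A·√(4πDt)), where n_e·A is the pore area the mass is dissolved in.
√(4πDt) = √(4π × 0.59 × 26) = 13.88 m, so C_max = 0.62/(0.24 × 120 × 13.88) = 0.00155 kg/m³.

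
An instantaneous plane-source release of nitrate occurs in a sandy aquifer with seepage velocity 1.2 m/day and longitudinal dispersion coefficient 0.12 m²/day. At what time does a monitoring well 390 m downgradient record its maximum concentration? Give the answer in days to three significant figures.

325 days

For the 1D instantaneous-source solution, setting ∂C/∂t = 0 at fixed x gives v²t² + 2Dt − x² = 0, so t = (√(D² + v²x²) − D)/v².
√(D² + v²x²) = √(0.12² + 1.2² × 390²) = 468.0; v² = 1.44.
t = (468.0 − 0.12)/1.44 = 325 days (vs. the pure-advection estimate x/v = 325 d).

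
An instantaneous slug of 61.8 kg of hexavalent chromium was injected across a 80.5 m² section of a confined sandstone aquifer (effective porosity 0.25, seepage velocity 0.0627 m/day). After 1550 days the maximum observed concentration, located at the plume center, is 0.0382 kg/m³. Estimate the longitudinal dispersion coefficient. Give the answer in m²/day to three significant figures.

0.332 m²/day

At the plume center C_max = M/(n_e·A·√(4πDt)), so D = M²/(4πt·(n_e·A·C_max)²).
n_e·A·C_max = 0.25 × 80.5 × 0.0382 = 0.7688 kg/m.
D = 61.8²/(4π × 1550 × 0.7688²) = 0.332 m²/day.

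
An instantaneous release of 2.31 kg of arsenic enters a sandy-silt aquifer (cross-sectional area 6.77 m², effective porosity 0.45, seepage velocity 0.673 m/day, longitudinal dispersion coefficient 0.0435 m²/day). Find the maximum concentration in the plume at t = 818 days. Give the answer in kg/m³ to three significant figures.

The peak of an instantaneous 1D plume sits at x = vt; there the Gaussian factor is 1 and C_max = M/(n_e·A·√(4πDt)), where n_e·A is the pore area the mass is dissolved in.
√(4πDt) = √(4π × 0.0435 × 818) = 21.15 m, so C_max = 2.31/(0.45 × 6.77 × 21.15) = 0.0359 kg/m³.

0.0359 kg/m³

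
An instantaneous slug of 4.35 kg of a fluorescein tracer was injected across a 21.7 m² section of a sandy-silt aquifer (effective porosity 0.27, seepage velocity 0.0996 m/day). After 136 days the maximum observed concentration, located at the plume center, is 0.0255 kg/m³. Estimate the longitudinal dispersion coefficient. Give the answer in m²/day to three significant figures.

At the plume center C_max = M/(n_e·A·√(4πDt)), so D = M²/(4πt·(n_e·A·C_max)²).
n_e·A·C_max = 0.27 × 21.7 × 0.0255 = 0.1494 kg/m.
D = 4.35²/(4π × 136 × 0.1494²) = 0.496 m²/day.

0.496 m²/day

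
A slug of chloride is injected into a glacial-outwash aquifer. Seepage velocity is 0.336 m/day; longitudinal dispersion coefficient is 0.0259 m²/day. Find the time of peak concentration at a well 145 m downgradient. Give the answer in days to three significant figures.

For the 1D instantaneous-source solution, setting ∂C/∂t = 0 at fixed x gives v²t² + 2Dt − x² = 0, so t = (√(D² + v²x²) − D)/v².
√(D² + v²x²) = √(0.0259² + 0.336² × 145²) = 48.72; v² = 0.112896.
t = (48.72 − 0.0259)/0.112896 = 431 days (vs. the pure-advection estimate x/v = 432 d).

431 days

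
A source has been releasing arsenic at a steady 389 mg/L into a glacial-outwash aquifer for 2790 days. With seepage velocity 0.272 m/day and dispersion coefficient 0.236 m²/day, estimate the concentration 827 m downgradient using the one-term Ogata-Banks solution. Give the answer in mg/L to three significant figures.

11.8 mg/L

For a continuous step input, C/C₀ ≈ ½·erfc((x−vt)/(2√(Dt))).
vt = 0.272 × 2790 = 758.88 m and 2√(Dt) = 2√(0.236 × 2790) = 51.32 m.
Argument (x−vt)/(2√(Dt)) = (827 − 758.88)/51.32 = 1.327; ½·erfc(1.327) = 0.03028.
C = 389 × 0.03028 = 11.8 mg/L.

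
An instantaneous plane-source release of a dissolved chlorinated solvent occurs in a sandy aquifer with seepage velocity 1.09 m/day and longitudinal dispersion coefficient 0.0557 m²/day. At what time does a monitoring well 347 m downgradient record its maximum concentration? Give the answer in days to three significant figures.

For the 1D instantaneous-source solution, setting ∂C/∂t = 0 at fixed x gives v²t² + 2Dt − x² = 0, so t = (√(D² + v²x²) − D)/v².
√(D² + v²x²) = √(0.0557² + 1.09² × 347²) = 378.2; v² = 1.1881.
t = (378.2 − 0.0557)/1.1881 = 318 days (vs. the pure-advection estimate x/v = 318 d).

318 days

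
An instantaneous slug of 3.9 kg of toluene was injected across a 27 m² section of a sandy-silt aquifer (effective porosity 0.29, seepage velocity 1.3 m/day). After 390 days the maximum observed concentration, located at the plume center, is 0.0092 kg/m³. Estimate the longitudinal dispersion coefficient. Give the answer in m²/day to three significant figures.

0.598 m²/day

At the plume center C_max = M/(n_e·A·√(4πDt)), so D = M²/(4πt·(n_e·A·C_max)²).
n_e·A·C_max = 0.29 × 27 × 0.0092 = 0.07204 kg/m.
D = 3.9²/(4π × 390 × 0.07204²) = 0.598 m²/day.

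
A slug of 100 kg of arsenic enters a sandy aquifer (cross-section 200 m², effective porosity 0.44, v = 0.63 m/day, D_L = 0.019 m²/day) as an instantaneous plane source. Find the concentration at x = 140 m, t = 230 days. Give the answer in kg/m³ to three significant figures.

For an instantaneous plane source, C(x,t) = M/(n_e·A·√(4πDt)) · exp(−(x−vt)²/(4Dt)), with n_e·A the pore (flow) area.
Plume center vt = 0.63 × 230 = 144.9 m, so the well at 140 m is 4.9 m upgradient of the peak.
√(4πDt) = 7.410 m, giving peak height M/(n_e·A·√(4πDt)) = 100/(0.44 × 200 × 7.410) = 0.1534 kg/m³.
(x−vt)²/(4Dt) = (-4.9)²/(4 × 0.019 × 230) = 1.374; exp(−1.374) = 0.2531.
C = 0.1534 × 0.2531 = 0.0388 kg/m³.

0.0388 kg/m³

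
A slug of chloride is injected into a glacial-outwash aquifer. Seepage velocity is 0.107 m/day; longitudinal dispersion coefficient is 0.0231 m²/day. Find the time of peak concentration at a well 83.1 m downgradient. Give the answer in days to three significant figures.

For the 1D instantaneous-source solution, setting ∂C/∂t = 0 at fixed x gives v²t² + 2Dt − x² = 0, so t = (√(D² + v²x²) − D)/v².
√(D² + v²x²) = √(0.0231² + 0.107² × 83.1²) = 8.892; v² = 0.011449.
t = (8.892 − 0.0231)/0.011449 = 775 days (vs. the pure-advection estimate x/v = 777 d).

775 days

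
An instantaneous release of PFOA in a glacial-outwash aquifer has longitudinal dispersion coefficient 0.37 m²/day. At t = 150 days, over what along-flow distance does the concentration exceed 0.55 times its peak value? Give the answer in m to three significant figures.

23.0 m

The plume is Gaussian with σ = √(2Dt) = √(2 × 0.37 × 150) = 10.54 m.
C/C_peak = exp(−Δx²/(2σ²)) = 0.55 ⇒ Δx = σ·√(−2 ln 0.55) = 10.54 × 1.093 = 11.52 m.
Width = 2Δx = 23.0 m.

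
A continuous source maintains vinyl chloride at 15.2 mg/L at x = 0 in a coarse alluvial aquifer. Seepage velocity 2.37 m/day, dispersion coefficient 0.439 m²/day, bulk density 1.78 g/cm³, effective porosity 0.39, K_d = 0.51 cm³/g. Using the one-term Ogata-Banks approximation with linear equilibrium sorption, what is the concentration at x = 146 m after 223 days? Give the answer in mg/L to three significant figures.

14.5 mg/L

Retardation factor R = 1 + ρ_b·K_d/n = 1 + 1.78 × 0.51/0.39 = 3.328.
Sorption retards both mechanisms: v_R = v/R = 0.7121 m/day, D_R = D/R = 0.1319 m²/day.
v_R·t = 0.7121 × 223 = 158.7983 m; 2√(D_R t) = 10.85 m; argument = (146 − 158.7983)/10.85 = -1.180.
C = C₀ × ½·erfc(-1.180) = 15.2 × 0.9524 = 14.5 mg/L.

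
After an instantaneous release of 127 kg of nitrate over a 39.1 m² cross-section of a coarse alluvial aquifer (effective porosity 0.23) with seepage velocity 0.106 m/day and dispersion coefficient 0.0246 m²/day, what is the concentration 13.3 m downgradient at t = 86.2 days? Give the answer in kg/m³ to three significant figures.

0.355 kg/m³

For an instantaneous plane source, C(x,t) = M/(n_e·A·√(4πDt)) · exp(−(x−vt)²/(4Dt)), with n_e·A the pore (flow) area.
Plume center vt = 0.106 × 86.2 = 9.1372 m, so the well at 13.3 m is 4.1628 m downgradient of the peak.
√(4πDt) = 5.162 m, giving peak height M/(n_e·A·√(4πDt)) = 127/(0.23 × 39.1 × 5.162) = 2.736 kg/m³.
(x−vt)²/(4Dt) = (4.1628)²/(4 × 0.0246 × 86.2) = 2.043; exp(−2.043) = 0.1296.
C = 2.736 × 0.1296 = 0.355 kg/m³.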